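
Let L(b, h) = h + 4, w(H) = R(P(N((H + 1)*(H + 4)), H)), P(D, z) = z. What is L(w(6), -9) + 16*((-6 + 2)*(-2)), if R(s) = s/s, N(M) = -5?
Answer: 123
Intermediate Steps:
R(s) = 1
w(H) = 1
L(b, h) = 4 + h
L(w(6), -9) + 16*((-6 + 2)*(-2)) = (4 - 9) + 16*((-6 + 2)*(-2)) = -5 + 16*(-4*(-2)) = -5 + 16*8 = -5 + 128 = 123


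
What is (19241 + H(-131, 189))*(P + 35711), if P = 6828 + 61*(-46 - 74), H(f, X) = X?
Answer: 684305170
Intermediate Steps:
P = -492 (P = 6828 + 61*(-120) = 6828 - 7320 = -492)
(19241 + H(-131, 189))*(P + 35711) = (19241 + 189)*(-492 + 35711) = 19430*35219 = 684305170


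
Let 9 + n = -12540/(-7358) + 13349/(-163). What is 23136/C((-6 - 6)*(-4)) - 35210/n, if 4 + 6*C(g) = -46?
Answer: -1592247178391/668575675 ≈ -2381.6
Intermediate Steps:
n = -53486054/599677 (n = -9 + (-12540/(-7358) + 13349/(-163)) = -9 + (-12540*(-1/7358) + 13349*(-1/163)) = -9 + (6270/3679 - 13349/163) = -9 - 48088961/599677 = -53486054/599677 ≈ -89.191)
C(g) = -25/3 (C(g) = -⅔ + (⅙)*(-46) = -⅔ - 23/3 = -25/3)
23136/C((-6 - 6)*(-4)) - 35210/n = 23136/(-25/3) - 35210/(-53486054/599677) = 23136*(-3/25) - 35210*(-599677/53486054) = -69408/25 + 10557313585/26743027 = -1592247178391/668575675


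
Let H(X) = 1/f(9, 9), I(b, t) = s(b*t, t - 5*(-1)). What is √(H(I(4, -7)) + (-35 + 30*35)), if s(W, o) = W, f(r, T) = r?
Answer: 4*√571/3 ≈ 31.861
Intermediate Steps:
I(b, t) = b*t
H(X) = ⅑ (H(X) = 1/9 = ⅑)
√(H(I(4, -7)) + (-35 + 30*35)) = √(⅑ + (-35 + 30*35)) = √(⅑ + (-35 + 1050)) = √(⅑ + 1015) = √(9136/9) = 4*√571/3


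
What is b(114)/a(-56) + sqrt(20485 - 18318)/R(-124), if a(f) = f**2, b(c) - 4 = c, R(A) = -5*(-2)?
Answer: 59/1568 + sqrt(2167)/10 ≈ 4.6927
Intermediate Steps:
R(A) = 10
b(c) = 4 + c
b(114)/a(-56) + sqrt(20485 - 18318)/R(-124) = (4 + 114)/((-56)**2) + sqrt(20485 - 18318)/10 = 118/3136 + sqrt(2167)*(1/10) = 118*(1/3136) + sqrt(2167)/10 = 59/1568 + sqrt(2167)/10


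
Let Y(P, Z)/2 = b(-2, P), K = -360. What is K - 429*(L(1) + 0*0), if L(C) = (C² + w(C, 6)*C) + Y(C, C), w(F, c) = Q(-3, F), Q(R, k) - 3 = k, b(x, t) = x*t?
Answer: -789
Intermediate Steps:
b(x, t) = t*x
Y(P, Z) = -4*P (Y(P, Z) = 2*(P*(-2)) = 2*(-2*P) = -4*P)
Q(R, k) = 3 + k
w(F, c) = 3 + F
L(C) = C² - 4*C + C*(3 + C) (L(C) = (C² + (3 + C)*C) - 4*C = (C² + C*(3 + C)) - 4*C = C² - 4*C + C*(3 + C))
K - 429*(L(1) + 0*0) = -360 - 429*(1*(-1 + 2*1) + 0*0) = -360 - 429*(1*(-1 + 2) + 0) = -360 - 429*(1*1 + 0) = -360 - 429*(1 + 0) = -360 - 429*1 = -360 - 429 = -789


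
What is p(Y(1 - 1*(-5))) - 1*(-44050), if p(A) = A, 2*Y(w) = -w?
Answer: 44047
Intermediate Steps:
Y(w) = -w/2 (Y(w) = (-w)/2 = -w/2)
p(Y(1 - 1*(-5))) - 1*(-44050) = -(1 - 1*(-5))/2 - 1*(-44050) = -(1 + 5)/2 + 44050 = -1/2*6 + 44050 = -3 + 44050 = 44047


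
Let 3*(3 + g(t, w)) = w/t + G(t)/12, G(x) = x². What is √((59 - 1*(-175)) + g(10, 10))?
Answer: 7*√43/3 ≈ 15.301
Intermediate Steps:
g(t, w) = -3 + t²/36 + w/(3*t) (g(t, w) = -3 + (w/t + t²/12)/3 = -3 + (t²/12 + w/t)/3 = -3 + (t²/36 + w/(3*t)) = -3 + t²/36 + w/(3*t))
√((59 - 1*(-175)) + g(10, 10)) = √((59 - 1*(-175)) + (-3 + (1/36)*10² + (⅓)*10/10)) = √((59 + 175) + (-3 + (1/36)*100 + (⅓)*10*(⅒))) = √(234 + (-3 + 25/9 + ⅓)) = √(234 + ⅑) = √(2107/9) = 7*√43/3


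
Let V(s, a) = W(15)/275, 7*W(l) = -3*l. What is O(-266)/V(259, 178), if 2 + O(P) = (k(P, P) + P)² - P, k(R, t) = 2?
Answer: -8978200/3 ≈ -2.9927e+6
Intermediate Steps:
W(l) = -3*l/7 (W(l) = (-3*l)/7 = -3*l/7)
V(s, a) = -9/385 (V(s, a) = -3/7*15/275 = -45/7*1/275 = -9/385)
O(P) = -2 + (2 + P)² - P (O(P) = -2 + ((2 + P)² - P) = -2 + (2 + P)² - P)
O(-266)/V(259, 178) = (-2 + (2 - 266)² - 1*(-266))/(-9/385) = (-2 + (-264)² + 266)*(-385/9) = (-2 + 69696 + 266)*(-385/9) = 69960*(-385/9) = -8978200/3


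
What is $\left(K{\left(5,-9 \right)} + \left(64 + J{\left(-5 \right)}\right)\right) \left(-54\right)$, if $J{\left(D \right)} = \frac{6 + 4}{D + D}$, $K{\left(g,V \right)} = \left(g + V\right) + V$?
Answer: $-2700$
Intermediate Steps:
$K{\left(g,V \right)} = g + 2 V$ ($K{\left(g,V \right)} = \left(V + g\right) + V = g + 2 V$)
$J{\left(D \right)} = \frac{5}{D}$ ($J{\left(D \right)} = \frac{10}{2 D} = 10 \frac{1}{2 D} = \frac{5}{D}$)
$\left(K{\left(5,-9 \right)} + \left(64 + J{\left(-5 \right)}\right)\right) \left(-54\right) = \left(\left(5 + 2 \left(-9\right)\right) + \left(64 + \frac{5}{-5}\right)\right) \left(-54\right) = \left(\left(5 - 18\right) + \left(64 + 5 \left(- \frac{1}{5}\right)\right)\right) \left(-54\right) = \left(-13 + \left(64 - 1\right)\right) \left(-54\right) = \left(-13 + 63\right) \left(-54\right) = 50 \left(-54\right) = -2700$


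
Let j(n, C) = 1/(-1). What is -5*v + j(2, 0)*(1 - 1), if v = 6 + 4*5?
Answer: -130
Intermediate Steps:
j(n, C) = -1
v = 26 (v = 6 + 20 = 26)
-5*v + j(2, 0)*(1 - 1) = -5*26 - (1 - 1) = -130 - 1*0 = -130 + 0 = -130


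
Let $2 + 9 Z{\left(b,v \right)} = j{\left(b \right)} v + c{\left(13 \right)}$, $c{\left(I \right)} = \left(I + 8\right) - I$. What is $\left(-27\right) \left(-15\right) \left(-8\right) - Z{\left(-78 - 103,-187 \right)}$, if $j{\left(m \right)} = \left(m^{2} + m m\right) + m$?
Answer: $\frac{12189601}{9} \approx 1.3544 \cdot 10^{6}$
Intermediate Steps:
$j{\left(m \right)} = m + 2 m^{2}$ ($j{\left(m \right)} = \left(m^{2} + m^{2}\right) + m = 2 m^{2} + m = m + 2 m^{2}$)
$c{\left(I \right)} = 8$ ($c{\left(I \right)} = \left(8 + I\right) - I = 8$)
$Z{\left(b,v \right)} = \frac{2}{3} + \frac{b v \left(1 + 2 b\right)}{9}$ ($Z{\left(b,v \right)} = - \frac{2}{9} + \frac{b \left(1 + 2 b\right) v + 8}{9} = - \frac{2}{9} + \frac{b v \left(1 + 2 b\right) + 8}{9} = - \frac{2}{9} + \frac{8 + b v \left(1 + 2 b\right)}{9} = - \frac{2}{9} + \left(\frac{8}{9} + \frac{b v \left(1 + 2 b\right)}{9}\right) = \frac{2}{3} + \frac{b v \left(1 + 2 b\right)}{9}$)
$\left(-27\right) \left(-15\right) \left(-8\right) - Z{\left(-78 - 103,-187 \right)} = \left(-27\right) \left(-15\right) \left(-8\right) - \left(\frac{2}{3} + \frac{1}{9} \left(-78 - 103\right) \left(-187\right) \left(1 + 2 \left(-78 - 103\right)\right)\right) = 405 \left(-8\right) - \left(\frac{2}{3} + \frac{1}{9} \left(-181\right) \left(-187\right) \left(1 + 2 \left(-181\right)\right)\right) = -3240 - \left(\frac{2}{3} + \frac{1}{9} \left(-181\right) \left(-187\right) \left(1 - 362\right)\right) = -3240 - \left(\frac{2}{3} + \frac{1}{9} \left(-181\right) \left(-187\right) \left(-361\right)\right) = -3240 - \left(\frac{2}{3} - \frac{12218767}{9}\right) = -3240 - - \frac{12218761}{9} = -3240 + \frac{12218761}{9} = \frac{12189601}{9}$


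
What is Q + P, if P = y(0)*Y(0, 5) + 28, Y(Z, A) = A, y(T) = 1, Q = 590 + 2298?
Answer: 2921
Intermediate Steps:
Q = 2888
P = 33 (P = 1*5 + 28 = 5 + 28 = 33)
Q + P = 2888 + 33 = 2921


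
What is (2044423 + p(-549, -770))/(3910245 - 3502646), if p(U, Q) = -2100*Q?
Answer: 3661423/407599 ≈ 8.9829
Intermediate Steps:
(2044423 + p(-549, -770))/(3910245 - 3502646) = (2044423 - 2100*(-770))/(3910245 - 3502646) = (2044423 + 1617000)/407599 = 3661423*(1/407599) = 3661423/407599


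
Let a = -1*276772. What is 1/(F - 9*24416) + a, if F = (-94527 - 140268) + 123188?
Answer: -91708678973/331351 ≈ -2.7677e+5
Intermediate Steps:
F = -111607 (F = -234795 + 123188 = -111607)
a = -276772
1/(F - 9*24416) + a = 1/(-111607 - 9*24416) - 276772 = 1/(-111607 - 219744) - 276772 = 1/(-331351) - 276772 = -1/331351 - 276772 = -91708678973/331351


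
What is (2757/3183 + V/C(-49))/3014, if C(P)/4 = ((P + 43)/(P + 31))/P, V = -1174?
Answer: 91554467/6395708 ≈ 14.315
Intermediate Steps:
C(P) = 4*(43 + P)/(P*(31 + P)) (C(P) = 4*(((P + 43)/(P + 31))/P) = 4*(((43 + P)/(31 + P))/P) = 4*((43 + P)/(P*(31 + P))) = 4*(43 + P)/(P*(31 + P)))
(2757/3183 + V/C(-49))/3014 = (2757/3183 - 1174*(-49*(31 - 49)/(4*(43 - 49))))/3014 = (2757*(1/3183) - 1174/(4*(-1/49)*(-6)/(-18)))*(1/3014) = (919/1061 - 1174/(4*(-1/49)*(-1/18)*(-6)))*(1/3014) = (919/1061 - 1174/(-4/147))*(1/3014) = (919/1061 - 1174*(-147/4))*(1/3014) = (919/1061 + 86289/2)*(1/3014) = (91554467/2122)*(1/3014) = 91554467/6395708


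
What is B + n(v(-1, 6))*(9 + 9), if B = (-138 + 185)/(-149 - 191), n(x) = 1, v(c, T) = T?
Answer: 6073/340 ≈ 17.862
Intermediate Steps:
B = -47/340 (B = 47/(-340) = 47*(-1/340) = -47/340 ≈ -0.13824)
B + n(v(-1, 6))*(9 + 9) = -47/340 + 1*(9 + 9) = -47/340 + 1*18 = -47/340 + 18 = 6073/340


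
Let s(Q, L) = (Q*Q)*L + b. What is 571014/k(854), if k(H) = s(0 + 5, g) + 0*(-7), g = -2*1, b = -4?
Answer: -31723/3 ≈ -10574.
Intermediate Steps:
g = -2
s(Q, L) = -4 + L*Q² (s(Q, L) = (Q*Q)*L - 4 = Q²*L - 4 = L*Q² - 4 = -4 + L*Q²)
k(H) = -54 (k(H) = (-4 - 2*(0 + 5)²) + 0*(-7) = (-4 - 2*5²) + 0 = (-4 - 2*25) + 0 = (-4 - 50) + 0 = -54 + 0 = -54)
571014/k(854) = 571014/(-54) = 571014*(-1/54) = -31723/3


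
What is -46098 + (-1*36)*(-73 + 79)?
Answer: -46314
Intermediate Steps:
-46098 + (-1*36)*(-73 + 79) = -46098 - 36*6 = -46098 - 216 = -46314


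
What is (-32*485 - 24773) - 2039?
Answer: -42332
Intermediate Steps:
(-32*485 - 24773) - 2039 = (-15520 - 24773) - 2039 = -40293 - 2039 = -42332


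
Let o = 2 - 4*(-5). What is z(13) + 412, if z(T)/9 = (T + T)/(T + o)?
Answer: 14654/35 ≈ 418.69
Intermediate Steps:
o = 22 (o = 2 + 20 = 22)
z(T) = 18*T/(22 + T) (z(T) = 9*((T + T)/(T + 22)) = 9*((2*T)/(22 + T)) = 9*(2*T/(22 + T)) = 18*T/(22 + T))
z(13) + 412 = 18*13/(22 + 13) + 412 = 18*13/35 + 412 = 18*13*(1/35) + 412 = 234/35 + 412 = 14654/35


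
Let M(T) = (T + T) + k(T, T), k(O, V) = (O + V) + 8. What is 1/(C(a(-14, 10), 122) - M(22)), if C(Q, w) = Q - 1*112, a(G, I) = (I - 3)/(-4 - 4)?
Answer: -8/1671 ≈ -0.0047875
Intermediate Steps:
k(O, V) = 8 + O + V
a(G, I) = 3/8 - I/8 (a(G, I) = (-3 + I)/(-8) = (-3 + I)*(-1/8) = 3/8 - I/8)
M(T) = 8 + 4*T (M(T) = (T + T) + (8 + T + T) = 2*T + (8 + 2*T) = 8 + 4*T)
C(Q, w) = -112 + Q (C(Q, w) = Q - 112 = -112 + Q)
1/(C(a(-14, 10), 122) - M(22)) = 1/((-112 + (3/8 - 1/8*10)) - (8 + 4*22)) = 1/((-112 + (3/8 - 5/4)) - (8 + 88)) = 1/((-112 - 7/8) - 1*96) = 1/(-903/8 - 96) = 1/(-1671/8) = -8/1671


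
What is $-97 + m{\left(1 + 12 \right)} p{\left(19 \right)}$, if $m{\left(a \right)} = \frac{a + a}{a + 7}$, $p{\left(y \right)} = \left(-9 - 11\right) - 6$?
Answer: $- \frac{654}{5} \approx -130.8$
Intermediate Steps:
$p{\left(y \right)} = -26$ ($p{\left(y \right)} = -20 - 6 = -26$)
$m{\left(a \right)} = \frac{2 a}{7 + a}$
$-97 + m{\left(1 + 12 \right)} p{\left(19 \right)} = -97 + \frac{2 \left(1 + 12\right)}{7 + \left(1 + 12\right)} \left(-26\right) = -97 + 2 \cdot 13 \frac{1}{7 + 13} \left(-26\right) = -97 + 2 \cdot 13 \cdot \frac{1}{20} \left(-26\right) = -97 + \frac{13}{10} \left(-26\right) = -97 - \frac{169}{5} = - \frac{654}{5}$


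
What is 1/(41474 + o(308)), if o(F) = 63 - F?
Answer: 1/41229 ≈ 2.4255e-5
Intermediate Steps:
1/(41474 + o(308)) = 1/(41474 + (63 - 1*308)) = 1/(41474 + (63 - 308)) = 1/(41474 - 245) = 1/41229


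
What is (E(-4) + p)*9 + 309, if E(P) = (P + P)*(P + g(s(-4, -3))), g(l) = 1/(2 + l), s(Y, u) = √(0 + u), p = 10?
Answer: 4665/7 + 72*I*√3/7 ≈ 666.43 + 17.815*I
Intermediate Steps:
s(Y, u) = √u
E(P) = 2*P*(P + 1/(2 + I*√3)) (E(P) = (P + P)*(P + 1/(2 + √(-3))) = (2*P)*(P + 1/(2 + I*√3)) = 2*P*(P + 1/(2 + I*√3)))
(E(-4) + p)*9 + 309 = ((2*(-4)² + (4/7)*(-4) - 2/7*I*(-4)*√3) + 10)*9 + 309 = ((2*16 - 16/7 + 8*I*√3/7) + 10)*9 + 309 = ((32 - 16/7 + 8*I*√3/7) + 10)*9 + 309 = ((208/7 + 8*I*√3/7) + 10)*9 + 309 = (278/7 + 8*I*√3/7)*9 + 309 = (2502/7 + 72*I*√3/7) + 309 = 4665/7 + 72*I*√3/7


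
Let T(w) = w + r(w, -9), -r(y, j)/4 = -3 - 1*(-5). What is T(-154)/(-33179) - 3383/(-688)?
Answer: 112356013/22827152 ≈ 4.9220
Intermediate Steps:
r(y, j) = -8 (r(y, j) = -4*(-3 - 1*(-5)) = -4*(-3 + 5) = -4*2 = -8)
T(w) = -8 + w (T(w) = w - 8 = -8 + w)
T(-154)/(-33179) - 3383/(-688) = (-8 - 154)/(-33179) - 3383/(-688) = -162*(-1/33179) - 3383*(-1/688) = 162/33179 + 3383/688 = 112356013/22827152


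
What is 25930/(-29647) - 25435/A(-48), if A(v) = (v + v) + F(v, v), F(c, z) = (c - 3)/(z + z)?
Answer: 4810214018/18114317 ≈ 265.55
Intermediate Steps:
F(c, z) = (-3 + c)/(2*z) (F(c, z) = (-3 + c)/((2*z)) = (-3 + c)*(1/(2*z)) = (-3 + c)/(2*z))
A(v) = 2*v + (-3 + v)/(2*v) (A(v) = (v + v) + (-3 + v)/(2*v) = 2*v + (-3 + v)/(2*v))
25930/(-29647) - 25435/A(-48) = 25930/(-29647) - 25435*(-96/(-3 - 48 + 4*(-48)²)) = 25930*(-1/29647) - 25435*(-96/(-3 - 48 + 4*2304)) = -25930/29647 - 25435*(-96/(-3 - 48 + 9216)) = -25930/29647 - 25435/((½)*(-1/48)*9165) = -25930/29647 - 25435/(-3055/32) = -25930/29647 - 25435*(-32/3055) = -25930/29647 + 162784/611 = 4810214018/18114317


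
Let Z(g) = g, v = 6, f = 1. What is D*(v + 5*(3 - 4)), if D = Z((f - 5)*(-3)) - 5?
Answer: 7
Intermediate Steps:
D = 7 (D = (1 - 5)*(-3) - 5 = -4*(-3) - 5 = 12 - 5 = 7)
D*(v + 5*(3 - 4)) = 7*(6 + 5*(3 - 4)) = 7*(6 + 5*(-1)) = 7*(6 - 5) = 7*1 = 7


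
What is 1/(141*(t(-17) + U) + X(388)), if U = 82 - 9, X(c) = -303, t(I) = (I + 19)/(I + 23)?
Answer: 1/10037 ≈ 9.9631e-5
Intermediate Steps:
t(I) = (19 + I)/(23 + I)
U = 73
1/(141*(t(-17) + U) + X(388)) = 1/(141*((19 - 17)/(23 - 17) + 73) - 303) = 1/(141*(2/6 + 73) - 303) = 1/(141*((⅙)*2 + 73) - 303) = 1/(141*(⅓ + 73) - 303) = 1/(141*(220/3) - 303) = 1/(10340 - 303) = 1/10037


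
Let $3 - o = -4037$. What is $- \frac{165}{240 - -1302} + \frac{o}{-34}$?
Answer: $- \frac{1039215}{8738} \approx -118.93$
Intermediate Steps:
$o = 4040$ ($o = 3 - -4037 = 3 + 4037 = 4040$)
$- \frac{165}{240 - -1302} + \frac{o}{-34} = - \frac{165}{240 - -1302} + \frac{4040}{-34} = - \frac{165}{240 + 1302} + 4040 \left(- \frac{1}{34}\right) = - \frac{165}{1542} - \frac{2020}{17} = \left(-165\right) \frac{1}{1542} - \frac{2020}{17} = - \frac{55}{514} - \frac{2020}{17} = - \frac{1039215}{8738}$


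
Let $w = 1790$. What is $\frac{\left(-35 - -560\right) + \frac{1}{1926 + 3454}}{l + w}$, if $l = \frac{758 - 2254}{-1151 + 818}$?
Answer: $\frac{940558833}{3214905080} \approx 0.29256$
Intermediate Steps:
$l = \frac{1496}{333}$ ($l = - \frac{1496}{-333} = \left(-1496\right) \left(- \frac{1}{333}\right) = \frac{1496}{333} \approx 4.4925$)
$\frac{\left(-35 - -560\right) + \frac{1}{1926 + 3454}}{l + w} = \frac{\left(-35 - -560\right) + \frac{1}{1926 + 3454}}{\frac{1496}{333} + 1790} = \frac{\left(-35 + 560\right) + \frac{1}{5380}}{\frac{597566}{333}} = \left(525 + \frac{1}{5380}\right) \frac{333}{597566} = \frac{2824501}{5380} \cdot \frac{333}{597566} = \frac{940558833}{3214905080}$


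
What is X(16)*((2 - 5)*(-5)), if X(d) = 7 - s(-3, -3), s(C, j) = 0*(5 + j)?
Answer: 105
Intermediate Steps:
s(C, j) = 0
X(d) = 7 (X(d) = 7 - 1*0 = 7 + 0 = 7)
X(16)*((2 - 5)*(-5)) = 7*((2 - 5)*(-5)) = 7*(-3*(-5)) = 7*15 = 105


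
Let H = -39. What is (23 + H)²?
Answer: 256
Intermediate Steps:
(23 + H)² = (23 - 39)² = (-16)² = 256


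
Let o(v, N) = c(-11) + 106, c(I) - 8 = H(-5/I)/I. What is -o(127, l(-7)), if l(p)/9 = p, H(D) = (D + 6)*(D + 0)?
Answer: -151379/1331 ≈ -113.73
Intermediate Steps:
H(D) = D*(6 + D) (H(D) = (6 + D)*D = D*(6 + D))
l(p) = 9*p
c(I) = 8 - 5*(6 - 5/I)/I**2 (c(I) = 8 + ((-5/I)*(6 - 5/I))/I = 8 + (-5*(6 - 5/I)/I)/I = 8 - 5*(6 - 5/I)/I**2)
o(v, N) = 151379/1331 (o(v, N) = (8 - 30/(-11)**2 + 25/(-11)**3) + 106 = (8 - 30*1/121 + 25*(-1/1331)) + 106 = (8 - 30/121 - 25/1331) + 106 = 10293/1331 + 106 = 151379/1331)
-o(127, l(-7)) = -1*151379/1331 = -151379/1331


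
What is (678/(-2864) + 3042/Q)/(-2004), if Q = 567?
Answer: -462659/180792864 ≈ -0.0025591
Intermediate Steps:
(678/(-2864) + 3042/Q)/(-2004) = (678/(-2864) + 3042/567)/(-2004) = (678*(-1/2864) + 3042*(1/567))*(-1/2004) = (-339/1432 + 338/63)*(-1/2004) = (462659/90216)*(-1/2004) = -462659/180792864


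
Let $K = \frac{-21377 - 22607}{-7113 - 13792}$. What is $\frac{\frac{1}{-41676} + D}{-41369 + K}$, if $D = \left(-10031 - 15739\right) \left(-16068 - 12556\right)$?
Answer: $- \frac{642659516592833495}{36040361274636} \approx -17832.0$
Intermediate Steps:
$K = \frac{43984}{20905}$ ($K = - \frac{43984}{-20905} = \left(-43984\right) \left(- \frac{1}{20905}\right) = \frac{43984}{20905} \approx 2.104$)
$D = 737640480$ ($D = \left(-25770\right) \left(-28624\right) = 737640480$)
$\frac{\frac{1}{-41676} + D}{-41369 + K} = \frac{\frac{1}{-41676} + 737640480}{-41369 + \frac{43984}{20905}} = \frac{- \frac{1}{41676} + 737640480}{- \frac{864774961}{20905}} = \frac{30741904644479}{41676} \left(- \frac{20905}{864774961}\right) = - \frac{642659516592833495}{36040361274636}$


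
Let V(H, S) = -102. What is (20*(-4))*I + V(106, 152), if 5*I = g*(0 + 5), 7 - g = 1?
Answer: -582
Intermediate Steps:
g = 6 (g = 7 - 1*1 = 7 - 1 = 6)
I = 6 (I = (6*(0 + 5))/5 = (6*5)/5 = (1/5)*30 = 6)
(20*(-4))*I + V(106, 152) = (20*(-4))*6 - 102 = -80*6 - 102 = -480 - 102 = -582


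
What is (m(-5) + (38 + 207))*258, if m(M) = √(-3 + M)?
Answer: 63210 + 516*I*√2 ≈ 63210.0 + 729.73*I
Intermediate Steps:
(m(-5) + (38 + 207))*258 = (√(-3 - 5) + (38 + 207))*258 = (√(-8) + 245)*258 = (2*I*√2 + 245)*258 = (245 + 2*I*√2)*258 = 63210 + 516*I*√2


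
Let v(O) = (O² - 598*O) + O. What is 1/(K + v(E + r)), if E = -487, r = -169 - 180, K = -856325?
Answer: 1/341663 ≈ 2.9269e-6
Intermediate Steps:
r = -349
v(O) = O² - 597*O
1/(K + v(E + r)) = 1/(-856325 + (-487 - 349)*(-597 + (-487 - 349))) = 1/(-856325 - 836*(-597 - 836)) = 1/(-856325 - 836*(-1433)) = 1/(-856325 + 1197988) = 1/341663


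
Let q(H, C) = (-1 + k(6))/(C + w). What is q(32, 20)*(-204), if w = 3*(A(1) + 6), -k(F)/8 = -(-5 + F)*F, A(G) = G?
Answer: -9588/41 ≈ -233.85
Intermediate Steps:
k(F) = 8*F*(-5 + F) (k(F) = -(-8)*(-5 + F)*F = -(-8)*F*(-5 + F) = 8*F*(-5 + F))
w = 21 (w = 3*(1 + 6) = 3*7 = 21)
q(H, C) = 47/(21 + C) (q(H, C) = (-1 + 8*6*(-5 + 6))/(C + 21) = (-1 + 8*6*1)/(21 + C) = (-1 + 48)/(21 + C) = 47/(21 + C))
q(32, 20)*(-204) = (47/(21 + 20))*(-204) = (47/41)*(-204) = -9588/41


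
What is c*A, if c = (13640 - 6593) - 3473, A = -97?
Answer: -346678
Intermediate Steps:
c = 3574 (c = 7047 - 3473 = 3574)
c*A = 3574*(-97) = -346678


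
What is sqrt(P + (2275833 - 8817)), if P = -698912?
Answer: 2*sqrt(392026) ≈ 1252.2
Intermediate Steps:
sqrt(P + (2275833 - 8817)) = sqrt(-698912 + (2275833 - 8817)) = sqrt(-698912 + 2267016) = sqrt(1568104) = 2*sqrt(392026)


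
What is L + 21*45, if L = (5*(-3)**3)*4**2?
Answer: -1215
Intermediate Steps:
L = -2160 (L = (5*(-27))*16 = -135*16 = -2160)
L + 21*45 = -2160 + 21*45 = -2160 + 945 = -1215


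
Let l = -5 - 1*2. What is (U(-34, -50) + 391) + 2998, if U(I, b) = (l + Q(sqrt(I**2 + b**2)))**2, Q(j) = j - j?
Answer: 3438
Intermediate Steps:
Q(j) = 0
l = -7 (l = -5 - 2 = -7)
U(I, b) = 49 (U(I, b) = (-7 + 0)**2 = (-7)**2 = 49)
(U(-34, -50) + 391) + 2998 = (49 + 391) + 2998 = 440 + 2998 = 3438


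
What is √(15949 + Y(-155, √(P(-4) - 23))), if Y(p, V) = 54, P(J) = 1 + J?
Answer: √16003 ≈ 126.50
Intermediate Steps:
√(15949 + Y(-155, √(P(-4) - 23))) = √(15949 + 54) = √16003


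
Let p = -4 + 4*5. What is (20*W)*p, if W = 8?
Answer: 2560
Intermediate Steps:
p = 16 (p = -4 + 20 = 16)
(20*W)*p = (20*8)*16 = 160*16 = 2560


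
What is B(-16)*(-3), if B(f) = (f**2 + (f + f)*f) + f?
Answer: -2256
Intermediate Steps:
B(f) = f + 3*f**2 (B(f) = (f**2 + (2*f)*f) + f = (f**2 + 2*f**2) + f = 3*f**2 + f = f + 3*f**2)
B(-16)*(-3) = -16*(1 + 3*(-16))*(-3) = -16*(1 - 48)*(-3) = -16*(-47)*(-3) = 752*(-3) = -2256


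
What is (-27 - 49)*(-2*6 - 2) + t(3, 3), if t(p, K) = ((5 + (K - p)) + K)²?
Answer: 1128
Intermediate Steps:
t(p, K) = (5 - p + 2*K)² (t(p, K) = ((5 + K - p) + K)² = (5 - p + 2*K)²)
(-27 - 49)*(-2*6 - 2) + t(3, 3) = (-27 - 49)*(-2*6 - 2) + (5 - 1*3 + 2*3)² = -76*(-12 - 2) + (5 - 3 + 6)² = -76*(-14) + 8² = 1064 + 64 = 1128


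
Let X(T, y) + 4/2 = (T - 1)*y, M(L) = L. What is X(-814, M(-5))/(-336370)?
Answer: -4073/336370 ≈ -0.012109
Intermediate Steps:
X(T, y) = -2 + y*(-1 + T) (X(T, y) = -2 + (T - 1)*y = -2 + (-1 + T)*y = -2 + y*(-1 + T))
X(-814, M(-5))/(-336370) = (-2 - 1*(-5) - 814*(-5))/(-336370) = (-2 + 5 + 4070)*(-1/336370) = 4073*(-1/336370) = -4073/336370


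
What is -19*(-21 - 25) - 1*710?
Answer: 164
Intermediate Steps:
-19*(-21 - 25) - 1*710 = -19*(-46) - 710 = 874 - 710 = 164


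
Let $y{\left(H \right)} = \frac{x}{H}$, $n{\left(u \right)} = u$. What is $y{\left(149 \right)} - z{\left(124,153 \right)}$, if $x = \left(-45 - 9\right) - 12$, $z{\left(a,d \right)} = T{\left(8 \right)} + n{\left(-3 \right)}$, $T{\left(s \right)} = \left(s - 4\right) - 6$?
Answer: $\frac{679}{149} \approx 4.557$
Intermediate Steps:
$T{\left(s \right)} = -10 + s$ ($T{\left(s \right)} = \left(s - 4\right) - 6 = \left(-4 + s\right) - 6 = -10 + s$)
$z{\left(a,d \right)} = -5$ ($z{\left(a,d \right)} = \left(-10 + 8\right) - 3 = -2 - 3 = -5$)
$x = -66$ ($x = -54 - 12 = -66$)
$y{\left(H \right)} = - \frac{66}{H}$
$y{\left(149 \right)} - z{\left(124,153 \right)} = - \frac{66}{149} - -5 = \left(-66\right) \frac{1}{149} + 5 = - \frac{66}{149} + 5 = \frac{679}{149}$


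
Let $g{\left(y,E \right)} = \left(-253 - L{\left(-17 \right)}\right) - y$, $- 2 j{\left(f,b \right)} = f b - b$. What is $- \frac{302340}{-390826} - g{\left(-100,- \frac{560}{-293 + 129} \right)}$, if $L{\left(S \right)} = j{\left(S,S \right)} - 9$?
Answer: $- \frac{1607547}{195413} \approx -8.2264$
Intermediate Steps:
$j{\left(f,b \right)} = \frac{b}{2} - \frac{b f}{2}$ ($j{\left(f,b \right)} = - \frac{f b - b}{2} = - \frac{b f - b}{2} = - \frac{- b + b f}{2} = \frac{b}{2} - \frac{b f}{2}$)
$L{\left(S \right)} = -9 + \frac{S \left(1 - S\right)}{2}$ ($L{\left(S \right)} = \frac{S \left(1 - S\right)}{2} - 9 = -9 + \frac{S \left(1 - S\right)}{2}$)
$g{\left(y,E \right)} = -91 - y$ ($g{\left(y,E \right)} = \left(-253 - \left(-9 + \frac{1}{2} \left(-17\right) - \frac{\left(-17\right)^{2}}{2}\right)\right) - y = \left(-253 - \left(-9 - \frac{17}{2} - \frac{289}{2}\right)\right) - y = \left(-253 - -162\right) - y = \left(-253 + 162\right) - y = -91 - y$)
$- \frac{302340}{-390826} - g{\left(-100,- \frac{560}{-293 + 129} \right)} = - \frac{302340}{-390826} - \left(-91 - -100\right) = \left(-302340\right) \left(- \frac{1}{390826}\right) - \left(-91 + 100\right) = \frac{151170}{195413} - 9 = - \frac{1607547}{195413}$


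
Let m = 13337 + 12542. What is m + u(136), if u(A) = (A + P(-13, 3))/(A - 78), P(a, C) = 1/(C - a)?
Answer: 24017889/928 ≈ 25881.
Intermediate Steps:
m = 25879
u(A) = (1/16 + A)/(-78 + A) (u(A) = (A + 1/(3 - 1*(-13)))/(A - 78) = (A + 1/(3 + 13))/(-78 + A) = (A + 1/16)/(-78 + A) = (1/16 + A)/(-78 + A))
m + u(136) = 25879 + (1/16 + 136)/(-78 + 136) = 25879 + (2177/16)/58 = 25879 + (1/58)*(2177/16) = 25879 + 2177/928 = 24017889/928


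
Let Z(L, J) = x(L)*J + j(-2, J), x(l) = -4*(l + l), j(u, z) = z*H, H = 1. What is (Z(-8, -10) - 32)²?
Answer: 465124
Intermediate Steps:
j(u, z) = z (j(u, z) = z*1 = z)
x(l) = -8*l
Z(L, J) = J - 8*J*L (Z(L, J) = (-8*L)*J + J = -8*J*L + J = J - 8*J*L)
(Z(-8, -10) - 32)² = (-10*(1 - 8*(-8)) - 32)² = (-10*(1 + 64) - 32)² = (-10*65 - 32)² = (-650 - 32)² = (-682)² = 465124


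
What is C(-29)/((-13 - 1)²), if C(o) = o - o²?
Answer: -435/98 ≈ -4.4388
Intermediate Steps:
C(-29)/((-13 - 1)²) = (-29*(1 - 1*(-29)))/((-13 - 1)²) = (-29*(1 + 29))/((-14)²) = -29*30/196 = -870*1/196 = -435/98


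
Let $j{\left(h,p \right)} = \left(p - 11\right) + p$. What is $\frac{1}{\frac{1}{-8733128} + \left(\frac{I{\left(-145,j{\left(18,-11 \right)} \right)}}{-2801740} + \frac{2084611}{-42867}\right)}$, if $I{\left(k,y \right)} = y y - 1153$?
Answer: $- \frac{262216946487319560}{12751535576454725009} \approx -0.020564$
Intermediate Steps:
$j{\left(h,p \right)} = -11 + 2 p$ ($j{\left(h,p \right)} = \left(-11 + p\right) + p = -11 + 2 p$)
$I{\left(k,y \right)} = -1153 + y^{2}$ ($I{\left(k,y \right)} = y^{2} - 1153 = -1153 + y^{2}$)
$\frac{1}{\frac{1}{-8733128} + \left(\frac{I{\left(-145,j{\left(18,-11 \right)} \right)}}{-2801740} + \frac{2084611}{-42867}\right)} = \frac{1}{\frac{1}{-8733128} + \left(\frac{-1153 + \left(-11 + 2 \left(-11\right)\right)^{2}}{-2801740} + \frac{2084611}{-42867}\right)} = \frac{1}{- \frac{1}{8733128} + \left(\left(-1153 + \left(-11 - 22\right)^{2}\right) \left(- \frac{1}{2801740}\right) + 2084611 \left(- \frac{1}{42867}\right)\right)} = \frac{1}{- \frac{1}{8733128} - \left(\frac{2084611}{42867} - \left(-1153 + \left(-33\right)^{2}\right) \left(- \frac{1}{2801740}\right)\right)} = \frac{1}{- \frac{1}{8733128} - \left(\frac{2084611}{42867} - \left(-1153 + 1089\right) \left(- \frac{1}{2801740}\right)\right)} = \frac{1}{- \frac{1}{8733128} - \frac{1460133819913}{30025547145}} = \frac{1}{- \frac{12751535576454725009}{262216946487319560}} = - \frac{262216946487319560}{12751535576454725009}$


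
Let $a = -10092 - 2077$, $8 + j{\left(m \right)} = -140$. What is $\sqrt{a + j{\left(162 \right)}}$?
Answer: $i \sqrt{12317} \approx 110.98 i$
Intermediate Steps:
$j{\left(m \right)} = -148$ ($j{\left(m \right)} = -8 - 140 = -148$)
$a = -12169$
$\sqrt{a + j{\left(162 \right)}} = \sqrt{-12169 - 148} = \sqrt{-12317} = i \sqrt{12317}$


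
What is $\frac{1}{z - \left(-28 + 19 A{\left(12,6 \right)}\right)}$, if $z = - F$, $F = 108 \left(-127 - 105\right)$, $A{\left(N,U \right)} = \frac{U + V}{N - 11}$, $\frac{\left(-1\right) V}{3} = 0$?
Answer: $\frac{1}{24970} \approx 4.0048 \cdot 10^{-5}$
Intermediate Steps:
$V = 0$ ($V = \left(-3\right) 0 = 0$)
$A{\left(N,U \right)} = \frac{U}{-11 + N}$ ($A{\left(N,U \right)} = \frac{U + 0}{N - 11} = \frac{U}{-11 + N}$)
$F = -25056$ ($F = 108 \left(-232\right) = -25056$)
$z = 25056$ ($z = \left(-1\right) \left(-25056\right) = 25056$)
$\frac{1}{z - \left(-28 + 19 A{\left(12,6 \right)}\right)} = \frac{1}{25056 + \left(- 19 \frac{6}{-11 + 12} + 28\right)} = \frac{1}{25056 + \left(- 19 \cdot \frac{6}{1} + 28\right)} = \frac{1}{25056 + \left(- 19 \cdot 6 \cdot 1 + 28\right)} = \frac{1}{25056 + \left(\left(-19\right) 6 + 28\right)} = \frac{1}{25056 + \left(-114 + 28\right)} = \frac{1}{25056 - 86} = \frac{1}{24970}$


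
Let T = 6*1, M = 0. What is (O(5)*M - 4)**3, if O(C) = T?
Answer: -64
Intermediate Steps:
T = 6
O(C) = 6
(O(5)*M - 4)**3 = (6*0 - 4)**3 = (0 - 4)**3 = (-4)**3 = -64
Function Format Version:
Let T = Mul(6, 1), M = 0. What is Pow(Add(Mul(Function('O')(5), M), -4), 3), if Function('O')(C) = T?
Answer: -64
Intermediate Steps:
T = 6
Function('O')(C) = 6
Pow(Add(Mul(Function('O')(5), M), -4), 3) = Pow(Add(Mul(6, 0), -4), 3) = Pow(Add(0, -4), 3) = Pow(-4, 3) = -64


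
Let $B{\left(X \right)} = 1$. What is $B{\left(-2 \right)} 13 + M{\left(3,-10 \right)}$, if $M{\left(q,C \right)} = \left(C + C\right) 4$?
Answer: $-67$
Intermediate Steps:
$M{\left(q,C \right)} = 8 C$ ($M{\left(q,C \right)} = 2 C 4 = 8 C$)
$B{\left(-2 \right)} 13 + M{\left(3,-10 \right)} = 1 \cdot 13 + 8 \left(-10\right) = 13 - 80 = -67$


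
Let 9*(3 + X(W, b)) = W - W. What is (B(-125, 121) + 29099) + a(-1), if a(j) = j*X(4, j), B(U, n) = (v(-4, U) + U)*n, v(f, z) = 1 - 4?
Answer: 13614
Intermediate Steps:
X(W, b) = -3 (X(W, b) = -3 + (W - W)/9 = -3 + (1/9)*0 = -3 + 0 = -3)
v(f, z) = -3
B(U, n) = n*(-3 + U) (B(U, n) = (-3 + U)*n = n*(-3 + U))
a(j) = -3*j (a(j) = j*(-3) = -3*j)
(B(-125, 121) + 29099) + a(-1) = (121*(-3 - 125) + 29099) - 3*(-1) = (121*(-128) + 29099) + 3 = (-15488 + 29099) + 3 = 13611 + 3 = 13614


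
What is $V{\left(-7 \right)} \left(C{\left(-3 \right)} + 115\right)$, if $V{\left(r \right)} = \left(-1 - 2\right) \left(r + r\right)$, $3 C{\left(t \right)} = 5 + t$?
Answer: $4858$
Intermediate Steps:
$C{\left(t \right)} = \frac{5}{3} + \frac{t}{3}$ ($C{\left(t \right)} = \frac{5 + t}{3} = \frac{5}{3} + \frac{t}{3}$)
$V{\left(r \right)} = - 6 r$ ($V{\left(r \right)} = - 3 \cdot 2 r = - 6 r$)
$V{\left(-7 \right)} \left(C{\left(-3 \right)} + 115\right) = \left(-6\right) \left(-7\right) \left(\left(\frac{5}{3} + \frac{1}{3} \left(-3\right)\right) + 115\right) = 42 \left(\left(\frac{5}{3} - 1\right) + 115\right) = 42 \left(\frac{2}{3} + 115\right) = 42 \cdot \frac{347}{3} = 4858$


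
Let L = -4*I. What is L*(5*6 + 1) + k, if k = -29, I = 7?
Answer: -897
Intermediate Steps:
L = -28 (L = -4*7 = -28)
L*(5*6 + 1) + k = -28*(5*6 + 1) - 29 = -28*(30 + 1) - 29 = -28*31 - 29 = -868 - 29 = -897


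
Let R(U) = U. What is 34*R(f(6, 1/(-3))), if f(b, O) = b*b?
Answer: 1224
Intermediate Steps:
f(b, O) = b**2
34*R(f(6, 1/(-3))) = 34*6**2 = 34*36 = 1224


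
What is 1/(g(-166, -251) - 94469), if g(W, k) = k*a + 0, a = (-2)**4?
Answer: -1/98485 ≈ -1.0154e-5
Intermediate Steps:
a = 16
g(W, k) = 16*k (g(W, k) = k*16 + 0 = 16*k + 0 = 16*k)
1/(g(-166, -251) - 94469) = 1/(16*(-251) - 94469) = 1/(-4016 - 94469) = 1/(-98485) = -1/98485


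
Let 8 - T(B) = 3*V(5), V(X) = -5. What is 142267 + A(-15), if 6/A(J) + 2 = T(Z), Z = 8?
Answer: 995871/7 ≈ 1.4227e+5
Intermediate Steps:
T(B) = 23 (T(B) = 8 - 3*(-5) = 8 - 1*(-15) = 8 + 15 = 23)
A(J) = 2/7 (A(J) = 6/(-2 + 23) = 6/21 = 6*(1/21) = 2/7)
142267 + A(-15) = 142267 + 2/7 = 995871/7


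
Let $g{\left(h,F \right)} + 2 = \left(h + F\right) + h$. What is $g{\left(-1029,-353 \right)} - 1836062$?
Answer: $-1838475$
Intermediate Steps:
$g{\left(h,F \right)} = -2 + F + 2 h$ ($g{\left(h,F \right)} = -2 + \left(\left(h + F\right) + h\right) = -2 + \left(\left(F + h\right) + h\right) = -2 + \left(F + 2 h\right) = -2 + F + 2 h$)
$g{\left(-1029,-353 \right)} - 1836062 = \left(-2 - 353 + 2 \left(-1029\right)\right) - 1836062 = \left(-2 - 353 - 2058\right) - 1836062 = -2413 - 1836062 = -1838475$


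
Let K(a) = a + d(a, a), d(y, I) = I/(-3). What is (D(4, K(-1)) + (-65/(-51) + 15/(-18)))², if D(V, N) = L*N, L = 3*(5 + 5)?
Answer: 442225/1156 ≈ 382.55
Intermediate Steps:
d(y, I) = -I/3 (d(y, I) = I*(-⅓) = -I/3)
L = 30 (L = 3*10 = 30)
K(a) = 2*a/3 (K(a) = a - a/3 = 2*a/3)
D(V, N) = 30*N
(D(4, K(-1)) + (-65/(-51) + 15/(-18)))² = (30*((⅔)*(-1)) + (-65/(-51) + 15/(-18)))² = (30*(-⅔) + (-65*(-1/51) + 15*(-1/18)))² = (-20 + (65/51 - ⅚))² = (-20 + 15/34)² = (-665/34)² = 442225/1156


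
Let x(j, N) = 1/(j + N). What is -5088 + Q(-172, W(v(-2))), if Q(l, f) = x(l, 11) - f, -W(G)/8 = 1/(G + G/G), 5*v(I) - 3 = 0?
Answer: -818364/161 ≈ -5083.0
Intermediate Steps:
v(I) = ⅗ (v(I) = ⅗ + (⅕)*0 = ⅗ + 0 = ⅗)
W(G) = -8/(1 + G) (W(G) = -8/(G + G/G) = -8/(G + 1) = -8/(1 + G))
x(j, N) = 1/(N + j)
Q(l, f) = 1/(11 + l) - f
-5088 + Q(-172, W(v(-2))) = -5088 + (1 - (-8/(1 + ⅗))*(11 - 172))/(11 - 172) = -5088 + (1 - 1*(-8/8/5)*(-161))/(-161) = -5088 - (1 - 1*(-8*5/8)*(-161))/161 = -5088 - (1 - 1*(-5)*(-161))/161 = -5088 - (1 - 805)/161 = -5088 - 1/161*(-804) = -5088 + 804/161 = -818364/161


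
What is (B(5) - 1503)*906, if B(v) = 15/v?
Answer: -1359000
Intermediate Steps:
(B(5) - 1503)*906 = (15/5 - 1503)*906 = (15*(1/5) - 1503)*906 = (3 - 1503)*906 = -1500*906 = -1359000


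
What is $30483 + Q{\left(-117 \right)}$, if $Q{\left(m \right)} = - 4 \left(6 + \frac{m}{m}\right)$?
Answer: $30455$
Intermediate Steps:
$Q{\left(m \right)} = -28$ ($Q{\left(m \right)} = - 4 \left(6 + 1\right) = \left(-4\right) 7 = -28$)
$30483 + Q{\left(-117 \right)} = 30483 - 28 = 30455$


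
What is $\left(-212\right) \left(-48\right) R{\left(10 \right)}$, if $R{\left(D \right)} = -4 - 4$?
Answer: $-81408$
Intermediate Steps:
$R{\left(D \right)} = -8$ ($R{\left(D \right)} = -4 - 4 = -8$)
$\left(-212\right) \left(-48\right) R{\left(10 \right)} = \left(-212\right) \left(-48\right) \left(-8\right) = 10176 \left(-8\right) = -81408$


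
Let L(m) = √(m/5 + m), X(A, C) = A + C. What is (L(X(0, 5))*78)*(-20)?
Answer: -1560*√6 ≈ -3821.2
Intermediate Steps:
L(m) = √30*√m/5 (L(m) = √(m*(⅕) + m) = √(m/5 + m) = √(6*m/5) = √30*√m/5)
(L(X(0, 5))*78)*(-20) = ((√30*√(0 + 5)/5)*78)*(-20) = ((√30*√5/5)*78)*(-20) = (√6*78)*(-20) = (78*√6)*(-20) = -1560*√6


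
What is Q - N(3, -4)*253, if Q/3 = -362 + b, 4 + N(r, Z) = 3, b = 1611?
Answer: 4000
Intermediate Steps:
N(r, Z) = -1 (N(r, Z) = -4 + 3 = -1)
Q = 3747 (Q = 3*(-362 + 1611) = 3*1249 = 3747)
Q - N(3, -4)*253 = 3747 - (-1)*253 = 3747 - 1*(-253) = 3747 + 253 = 4000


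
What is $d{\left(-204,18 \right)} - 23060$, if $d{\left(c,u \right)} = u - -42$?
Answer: $-23000$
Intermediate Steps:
$d{\left(c,u \right)} = 42 + u$ ($d{\left(c,u \right)} = u + 42 = 42 + u$)
$d{\left(-204,18 \right)} - 23060 = \left(42 + 18\right) - 23060 = 60 - 23060 = -23000$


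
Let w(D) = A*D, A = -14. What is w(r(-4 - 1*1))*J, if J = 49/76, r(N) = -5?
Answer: 1715/38 ≈ 45.132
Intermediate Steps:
w(D) = -14*D
J = 49/76 (J = 49*(1/76) = 49/76 ≈ 0.64474)
w(r(-4 - 1*1))*J = -14*(-5)*(49/76) = 70*(49/76) = 1715/38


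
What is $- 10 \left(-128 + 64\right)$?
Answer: $640$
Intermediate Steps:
$- 10 \left(-128 + 64\right) = \left(-10\right) \left(-64\right) = 640$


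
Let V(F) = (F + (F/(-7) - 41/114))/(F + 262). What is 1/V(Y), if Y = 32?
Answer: 234612/21601 ≈ 10.861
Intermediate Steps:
V(F) = (-41/114 + 6*F/7)/(262 + F) (V(F) = (F + (F*(-⅐) - 41*1/114))/(262 + F) = (F + (-F/7 - 41/114))/(262 + F) = (F + (-41/114 - F/7))/(262 + F) = (-41/114 + 6*F/7)/(262 + F))
1/V(Y) = 1/((-287 + 684*32)/(798*(262 + 32))) = 1/((1/798)*(-287 + 21888)/294) = 1/((1/798)*(1/294)*21601) = 1/(21601/234612) = 234612/21601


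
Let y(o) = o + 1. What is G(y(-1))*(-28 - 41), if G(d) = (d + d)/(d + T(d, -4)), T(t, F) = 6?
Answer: 0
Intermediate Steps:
y(o) = 1 + o
G(d) = 2*d/(6 + d) (G(d) = (d + d)/(d + 6) = (2*d)/(6 + d) = 2*d/(6 + d))
G(y(-1))*(-28 - 41) = (2*(1 - 1)/(6 + (1 - 1)))*(-28 - 41) = (2*0/(6 + 0))*(-69) = (2*0/6)*(-69) = (2*0*(⅙))*(-69) = 0*(-69) = 0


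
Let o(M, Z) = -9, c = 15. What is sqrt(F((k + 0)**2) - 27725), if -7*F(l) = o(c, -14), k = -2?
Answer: I*sqrt(1358462)/7 ≈ 166.5*I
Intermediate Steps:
F(l) = 9/7 (F(l) = -1/7*(-9) = 9/7)
sqrt(F((k + 0)**2) - 27725) = sqrt(9/7 - 27725) = sqrt(-194066/7) = I*sqrt(1358462)/7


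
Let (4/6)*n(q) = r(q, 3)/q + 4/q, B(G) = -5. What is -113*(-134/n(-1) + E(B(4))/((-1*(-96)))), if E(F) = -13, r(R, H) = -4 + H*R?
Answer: 973495/288 ≈ 3380.2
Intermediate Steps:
n(q) = 6/q + 3*(-4 + 3*q)/(2*q) (n(q) = 3*((-4 + 3*q)/q + 4/q)/2 = 3*(4/q + (-4 + 3*q)/q)/2 = 6/q + 3*(-4 + 3*q)/(2*q))
-113*(-134/n(-1) + E(B(4))/((-1*(-96)))) = -113*(-134/9/2 - 13/((-1*(-96)))) = -113*(-134*2/9 - 13/96) = -113*(-268/9 - 13*1/96) = -113*(-268/9 - 13/96) = -113*(-8615/288) = 973495/288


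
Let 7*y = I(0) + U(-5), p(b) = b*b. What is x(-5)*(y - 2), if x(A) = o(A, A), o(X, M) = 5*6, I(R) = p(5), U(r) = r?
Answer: 180/7 ≈ 25.714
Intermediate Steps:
p(b) = b²
I(R) = 25 (I(R) = 5² = 25)
o(X, M) = 30
x(A) = 30
y = 20/7 (y = (25 - 5)/7 = (⅐)*20 = 20/7 ≈ 2.8571)
x(-5)*(y - 2) = 30*(20/7 - 2) = 30*(6/7) = 180/7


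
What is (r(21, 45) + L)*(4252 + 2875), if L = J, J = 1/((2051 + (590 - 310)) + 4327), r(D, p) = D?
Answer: 996490013/6658 ≈ 1.4967e+5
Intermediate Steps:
J = 1/6658 (J = 1/((2051 + 280) + 4327) = 1/(2331 + 4327) = 1/6658 ≈ 0.00015020)
L = 1/6658 ≈ 0.00015020
(r(21, 45) + L)*(4252 + 2875) = (21 + 1/6658)*(4252 + 2875) = (139819/6658)*7127 = 996490013/6658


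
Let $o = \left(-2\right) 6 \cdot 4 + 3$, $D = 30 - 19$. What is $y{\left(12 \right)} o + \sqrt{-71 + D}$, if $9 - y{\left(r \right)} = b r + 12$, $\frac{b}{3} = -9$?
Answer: $-14445 + 2 i \sqrt{15} \approx -14445.0 + 7.746 i$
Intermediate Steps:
$b = -27$ ($b = 3 \left(-9\right) = -27$)
$D = 11$ ($D = 30 - 19 = 11$)
$y{\left(r \right)} = -3 + 27 r$ ($y{\left(r \right)} = 9 - \left(- 27 r + 12\right) = 9 - \left(12 - 27 r\right) = 9 + \left(-12 + 27 r\right) = -3 + 27 r$)
$o = -45$ ($o = \left(-12\right) 4 + 3 = -48 + 3 = -45$)
$y{\left(12 \right)} o + \sqrt{-71 + D} = \left(-3 + 27 \cdot 12\right) \left(-45\right) + \sqrt{-71 + 11} = \left(-3 + 324\right) \left(-45\right) + \sqrt{-60} = 321 \left(-45\right) + 2 i \sqrt{15} = -14445 + 2 i \sqrt{15}$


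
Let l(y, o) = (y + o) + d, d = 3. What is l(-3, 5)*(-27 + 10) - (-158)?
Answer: 73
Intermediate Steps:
l(y, o) = 3 + o + y (l(y, o) = (y + o) + 3 = (o + y) + 3 = 3 + o + y)
l(-3, 5)*(-27 + 10) - (-158) = (3 + 5 - 3)*(-27 + 10) - (-158) = 5*(-17) - 1*(-158) = -85 + 158 = 73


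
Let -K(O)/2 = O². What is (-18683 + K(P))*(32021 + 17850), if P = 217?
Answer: -5628490931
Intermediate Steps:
K(O) = -2*O²
(-18683 + K(P))*(32021 + 17850) = (-18683 - 2*217²)*(32021 + 17850) = (-18683 - 2*47089)*49871 = (-18683 - 94178)*49871 = -112861*49871 = -5628490931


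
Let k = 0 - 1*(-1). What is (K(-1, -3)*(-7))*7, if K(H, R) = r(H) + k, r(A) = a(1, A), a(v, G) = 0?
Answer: -49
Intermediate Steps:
r(A) = 0
k = 1 (k = 0 + 1 = 1)
K(H, R) = 1 (K(H, R) = 0 + 1 = 1)
(K(-1, -3)*(-7))*7 = (1*(-7))*7 = -7*7 = -49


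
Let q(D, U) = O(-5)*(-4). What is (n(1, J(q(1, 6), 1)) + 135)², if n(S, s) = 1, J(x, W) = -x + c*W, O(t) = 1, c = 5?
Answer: 18496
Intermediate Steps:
q(D, U) = -4 (q(D, U) = 1*(-4) = -4)
J(x, W) = -x + 5*W
(n(1, J(q(1, 6), 1)) + 135)² = (1 + 135)² = 136² = 18496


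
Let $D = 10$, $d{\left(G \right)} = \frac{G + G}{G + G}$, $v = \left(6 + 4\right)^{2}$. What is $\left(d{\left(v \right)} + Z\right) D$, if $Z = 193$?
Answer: $1940$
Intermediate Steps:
$v = 100$ ($v = 10^{2} = 100$)
$d{\left(G \right)} = 1$ ($d{\left(G \right)} = \frac{2 G}{2 G} = 2 G \frac{1}{2 G} = 1$)
$\left(d{\left(v \right)} + Z\right) D = \left(1 + 193\right) 10 = 194 \cdot 10 = 1940$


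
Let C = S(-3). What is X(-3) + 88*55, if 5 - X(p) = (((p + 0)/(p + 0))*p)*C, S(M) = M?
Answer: 4836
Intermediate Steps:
C = -3
X(p) = 5 + 3*p (X(p) = 5 - ((p + 0)/(p + 0))*p*(-3) = 5 - (p/p)*p*(-3) = 5 - 1*p*(-3) = 5 - p*(-3) = 5 - (-3)*p = 5 + 3*p)
X(-3) + 88*55 = (5 + 3*(-3)) + 88*55 = (5 - 9) + 4840 = -4 + 4840 = 4836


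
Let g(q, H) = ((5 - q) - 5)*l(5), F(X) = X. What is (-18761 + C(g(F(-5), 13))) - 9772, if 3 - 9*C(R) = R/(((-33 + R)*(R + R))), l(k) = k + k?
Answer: -8730997/306 ≈ -28533.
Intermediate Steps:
l(k) = 2*k
g(q, H) = -10*q (g(q, H) = ((5 - q) - 5)*(2*5) = -q*10 = -10*q)
C(R) = ⅓ - 1/(18*(-33 + R)) (C(R) = ⅓ - R/(9*((-33 + R)*(R + R))) = ⅓ - R/(9*((-33 + R)*(2*R))) = ⅓ - R/(9*(2*R*(-33 + R))) = ⅓ - R*1/(2*R*(-33 + R))/9 = ⅓ - 1/(18*(-33 + R)))
(-18761 + C(g(F(-5), 13))) - 9772 = (-18761 + (-199 + 6*(-10*(-5)))/(18*(-33 - 10*(-5)))) - 9772 = (-18761 + (-199 + 6*50)/(18*(-33 + 50))) - 9772 = (-18761 + (1/18)*(-199 + 300)/17) - 9772 = (-18761 + (1/18)*(1/17)*101) - 9772 = (-18761 + 101/306) - 9772 = -5740765/306 - 9772 = -8730997/306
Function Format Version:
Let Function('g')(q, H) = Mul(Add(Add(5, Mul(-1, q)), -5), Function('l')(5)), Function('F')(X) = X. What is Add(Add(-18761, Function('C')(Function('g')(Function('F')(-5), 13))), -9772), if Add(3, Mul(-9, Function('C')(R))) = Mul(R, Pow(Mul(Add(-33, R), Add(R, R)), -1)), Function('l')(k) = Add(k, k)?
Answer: Rational(-8730997, 306) ≈ -28533.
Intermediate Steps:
Function('l')(k) = Mul(2, k)
Function('g')(q, H) = Mul(-10, q) (Function('g')(q, H) = Mul(Add(Add(5, Mul(-1, q)), -5), Mul(2, 5)) = Mul(Mul(-1, q), 10) = Mul(-10, q))
Function('C')(R) = Add(Rational(1, 3), Mul(Rational(-1, 18), Pow(Add(-33, R), -1))) (Function('C')(R) = Add(Rational(1, 3), Mul(Rational(-1, 9), Mul(R, Pow(Mul(Add(-33, R), Add(R, R)), -1)))) = Add(Rational(1, 3), Mul(Rational(-1, 9), Mul(R, Pow(Mul(Add(-33, R), Mul(2, R)), -1)))) = Add(Rational(1, 3), Mul(Rational(-1, 9), Mul(R, Pow(Mul(2, R, Add(-33, R)), -1)))) = Add(Rational(1, 3), Mul(Rational(-1, 9), Mul(R, Mul(Rational(1, 2), Pow(R, -1), Pow(Add(-33, R), -1))))) = Add(Rational(1, 3), Mul(Rational(-1, 9), Mul(Rational(1, 2), Pow(Add(-33, R), -1)))) = Add(Rational(1, 3), Mul(Rational(-1, 18), Pow(Add(-33, R), -1))))
Add(Add(-18761, Function('C')(Function('g')(Function('F')(-5), 13))), -9772) = Add(Add(-18761, Mul(Rational(1, 18), Pow(Add(-33, Mul(-10, -5)), -1), Add(-199, Mul(6, Mul(-10, -5))))), -9772) = Add(Add(-18761, Mul(Rational(1, 18), Pow(Add(-33, 50), -1), Add(-199, Mul(6, 50)))), -9772) = Add(Add(-18761, Mul(Rational(1, 18), Pow(17, -1), Add(-199, 300))), -9772) = Add(Add(-18761, Mul(Rational(1, 18), Rational(1, 17), 101)), -9772) = Add(Add(-18761, Rational(101, 306)), -9772) = Add(Rational(-5740765, 306), -9772) = Rational(-8730997, 306)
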